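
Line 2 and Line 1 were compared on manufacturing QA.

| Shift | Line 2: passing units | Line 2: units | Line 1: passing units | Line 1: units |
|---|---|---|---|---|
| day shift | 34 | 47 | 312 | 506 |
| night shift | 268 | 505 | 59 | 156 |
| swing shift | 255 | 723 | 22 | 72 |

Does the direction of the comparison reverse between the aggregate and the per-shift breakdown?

Yes

Day shift: Line 2 34/47 = 72.3%, Line 1 312/506 = 61.7% → Line 2
Night shift: Line 2 268/505 = 53.1%, Line 1 59/156 = 37.8% → Line 2
Swing shift: Line 2 255/723 = 35.3%, Line 1 22/72 = 30.6% → Line 2
Overall: Line 2 557/1275 = 43.7%, Line 1 393/734 = 53.5% → Line 1
Line 2 wins each shift group but Line 1 wins overall — the comparison reverses. Line 2's units skew toward swing shift, which has a lower base rate.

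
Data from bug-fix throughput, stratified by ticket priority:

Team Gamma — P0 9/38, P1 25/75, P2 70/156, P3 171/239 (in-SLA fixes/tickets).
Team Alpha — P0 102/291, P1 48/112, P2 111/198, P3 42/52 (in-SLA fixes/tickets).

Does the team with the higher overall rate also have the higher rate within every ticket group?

P0: Team Gamma 9/38 = 23.7%, Team Alpha 102/291 = 35.1% → Team Alpha
P1: Team Gamma 25/75 = 33.3%, Team Alpha 48/112 = 42.9% → Team Alpha
P2: Team Gamma 70/156 = 44.9%, Team Alpha 111/198 = 56.1% → Team Alpha
P3: Team Gamma 171/239 = 71.5%, Team Alpha 42/52 = 80.8% → Team Alpha
Overall: Team Gamma 275/508 = 54.1%, Team Alpha 303/653 = 46.4% → Team Gamma
Team Alpha wins each ticket group but Team Gamma wins overall — the comparison reverses. Team Alpha's tickets skew toward P0, which has a lower base rate.

No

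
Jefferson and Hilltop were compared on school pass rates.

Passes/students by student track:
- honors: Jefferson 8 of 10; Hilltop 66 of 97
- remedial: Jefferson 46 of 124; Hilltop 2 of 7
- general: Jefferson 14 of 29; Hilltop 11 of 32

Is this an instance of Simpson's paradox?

Yes

Honors: Jefferson 8/10 = 80.0%, Hilltop 66/97 = 68.0% → Jefferson
Remedial: Jefferson 46/124 = 37.1%, Hilltop 2/7 = 28.6% → Jefferson
General: Jefferson 14/29 = 48.3%, Hilltop 11/32 = 34.4% → Jefferson
Overall: Jefferson 68/163 = 41.7%, Hilltop 79/136 = 58.1% → Hilltop
Jefferson wins each student group but Hilltop wins overall — the comparison reverses. Jefferson's students skew toward remedial, which has a lower base rate.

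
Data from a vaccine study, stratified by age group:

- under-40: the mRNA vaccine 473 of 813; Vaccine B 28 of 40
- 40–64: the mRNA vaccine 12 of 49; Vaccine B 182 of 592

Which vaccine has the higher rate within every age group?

Vaccine B

Under-40: the mRNA vaccine 473/813 = 58.2%, Vaccine B 28/40 = 70.0% → Vaccine B
40–64: the mRNA vaccine 12/49 = 24.5%, Vaccine B 182/592 = 30.7% → Vaccine B
Vaccine B has the higher rate in both groups.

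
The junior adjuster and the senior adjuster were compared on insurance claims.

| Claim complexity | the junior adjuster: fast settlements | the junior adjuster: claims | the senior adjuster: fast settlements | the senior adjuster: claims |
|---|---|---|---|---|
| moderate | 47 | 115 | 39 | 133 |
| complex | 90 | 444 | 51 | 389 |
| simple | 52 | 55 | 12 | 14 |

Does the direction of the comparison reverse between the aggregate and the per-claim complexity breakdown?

Moderate: the junior adjuster 47/115 = 40.9%, the senior adjuster 39/133 = 29.3% → the junior adjuster
Complex: the junior adjuster 90/444 = 20.3%, the senior adjuster 51/389 = 13.1% → the junior adjuster
Simple: the junior adjuster 52/55 = 94.5%, the senior adjuster 12/14 = 85.7% → the junior adjuster
Overall: the junior adjuster 189/614 = 30.8%, the senior adjuster 102/536 = 19.0% → the junior adjuster
The junior adjuster wins overall and in every claim group — no reversal.

No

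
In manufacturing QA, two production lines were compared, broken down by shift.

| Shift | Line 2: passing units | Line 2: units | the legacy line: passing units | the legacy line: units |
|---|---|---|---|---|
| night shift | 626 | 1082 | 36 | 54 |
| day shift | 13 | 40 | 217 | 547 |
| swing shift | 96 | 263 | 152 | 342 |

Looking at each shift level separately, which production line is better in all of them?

Night shift: Line 2 626/1082 = 57.9%, the legacy line 36/54 = 66.7% → the legacy line
Day shift: Line 2 13/40 = 32.5%, the legacy line 217/547 = 39.7% → the legacy line
Swing shift: Line 2 96/263 = 36.5%, the legacy line 152/342 = 44.4% → the legacy line
The legacy line has the higher rate in all 3 groups.

the legacy line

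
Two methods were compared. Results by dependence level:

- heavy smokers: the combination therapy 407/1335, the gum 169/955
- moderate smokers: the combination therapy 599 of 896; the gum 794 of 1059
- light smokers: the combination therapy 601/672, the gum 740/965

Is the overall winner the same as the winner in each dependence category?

Heavy smokers: the combination therapy 407/1335 = 30.5%, the gum 169/955 = 17.7% → the combination therapy
Moderate smokers: the combination therapy 599/896 = 66.9%, the gum 794/1059 = 75.0% → the gum
Light smokers: the combination therapy 601/672 = 89.4%, the gum 740/965 = 76.7% → the combination therapy
Overall: the combination therapy 1607/2903 = 55.4%, the gum 1703/2979 = 57.2% → the gum
Neither sweeps: the combination therapy wins 2 of 3 groups, the gum wins 1. The gum wins overall but not every group — no Simpson reversal.

No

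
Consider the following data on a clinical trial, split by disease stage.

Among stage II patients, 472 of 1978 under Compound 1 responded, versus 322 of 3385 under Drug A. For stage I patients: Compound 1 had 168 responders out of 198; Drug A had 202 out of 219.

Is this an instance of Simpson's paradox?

No

Stage II: Compound 1 472/1978 = 23.9%, Drug A 322/3385 = 9.5% → Compound 1
Stage I: Compound 1 168/198 = 84.8%, Drug A 202/219 = 92.2% → Drug A
Overall: Compound 1 640/2176 = 29.4%, Drug A 524/3604 = 14.5% → Compound 1
Neither sweeps: Compound 1 wins 1 of 2 groups, Drug A wins 1. Compound 1 wins overall but not every group — no Simpson reversal.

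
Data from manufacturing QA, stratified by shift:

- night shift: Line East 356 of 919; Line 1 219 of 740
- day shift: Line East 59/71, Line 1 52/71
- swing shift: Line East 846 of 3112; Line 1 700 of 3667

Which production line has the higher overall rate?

Night shift: Line East 356/919 = 38.7%, Line 1 219/740 = 29.6% → Line East
Day shift: Line East 59/71 = 83.1%, Line 1 52/71 = 73.2% → Line East
Swing shift: Line East 846/3112 = 27.2%, Line 1 700/3667 = 19.1% → Line East
Overall: Line East 1261/4102 = 30.7%, Line 1 971/4478 = 21.7% → Line East

Line East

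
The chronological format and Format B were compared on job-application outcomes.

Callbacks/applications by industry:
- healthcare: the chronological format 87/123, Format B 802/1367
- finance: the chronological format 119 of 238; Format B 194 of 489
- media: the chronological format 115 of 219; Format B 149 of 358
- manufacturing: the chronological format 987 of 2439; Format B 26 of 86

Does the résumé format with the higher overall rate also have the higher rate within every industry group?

No

Healthcare: the chronological format 87/123 = 70.7%, Format B 802/1367 = 58.7% → the chronological format
Finance: the chronological format 119/238 = 50.0%, Format B 194/489 = 39.7% → the chronological format
Media: the chronological format 115/219 = 52.5%, Format B 149/358 = 41.6% → the chronological format
Manufacturing: the chronological format 987/2439 = 40.5%, Format B 26/86 = 30.2% → the chronological format
Overall: the chronological format 1308/3019 = 43.3%, Format B 1171/2300 = 50.9% → Format B
The chronological format wins each industry group but Format B wins overall — the comparison reverses. The chronological format's applications skew toward manufacturing, which has a lower base rate.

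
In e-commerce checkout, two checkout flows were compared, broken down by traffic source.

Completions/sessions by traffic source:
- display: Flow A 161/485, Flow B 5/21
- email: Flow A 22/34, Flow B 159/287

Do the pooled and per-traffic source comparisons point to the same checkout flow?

No

Display: Flow A 161/485 = 33.2%, Flow B 5/21 = 23.8% → Flow A
Email: Flow A 22/34 = 64.7%, Flow B 159/287 = 55.4% → Flow A
Overall: Flow A 183/519 = 35.3%, Flow B 164/308 = 53.2% → Flow B
Flow A wins each traffic group but Flow B wins overall — the comparison reverses. Flow A's sessions skew toward display, which has a lower base rate.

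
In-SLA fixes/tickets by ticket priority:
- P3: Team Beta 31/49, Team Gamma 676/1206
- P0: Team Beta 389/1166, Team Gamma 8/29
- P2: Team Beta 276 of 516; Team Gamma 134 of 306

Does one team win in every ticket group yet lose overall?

Yes

P3: Team Beta 31/49 = 63.3%, Team Gamma 676/1206 = 56.1% → Team Beta
P0: Team Beta 389/1166 = 33.4%, Team Gamma 8/29 = 27.6% → Team Beta
P2: Team Beta 276/516 = 53.5%, Team Gamma 134/306 = 43.8% → Team Beta
Overall: Team Beta 696/1731 = 40.2%, Team Gamma 818/1541 = 53.1% → Team Gamma
Team Beta wins each ticket group but Team Gamma wins overall — the comparison reverses. Team Beta's tickets skew toward P0, which has a lower base rate.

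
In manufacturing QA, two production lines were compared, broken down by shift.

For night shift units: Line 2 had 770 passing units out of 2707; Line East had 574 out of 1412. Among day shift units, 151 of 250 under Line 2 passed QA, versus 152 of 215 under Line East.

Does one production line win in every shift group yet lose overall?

No

Night shift: Line 2 770/2707 = 28.4%, Line East 574/1412 = 40.7% → Line East
Day shift: Line 2 151/250 = 60.4%, Line East 152/215 = 70.7% → Line East
Overall: Line 2 921/2957 = 31.1%, Line East 726/1627 = 44.6% → Line East
Line East wins overall and in every shift group — no reversal.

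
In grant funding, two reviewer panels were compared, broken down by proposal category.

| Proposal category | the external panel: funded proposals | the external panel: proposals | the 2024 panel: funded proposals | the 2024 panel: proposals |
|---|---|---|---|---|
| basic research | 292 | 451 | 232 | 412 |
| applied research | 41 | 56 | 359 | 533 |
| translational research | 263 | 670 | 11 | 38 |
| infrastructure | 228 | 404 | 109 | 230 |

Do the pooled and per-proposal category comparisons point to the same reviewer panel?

No

Basic research: the external panel 292/451 = 64.7%, the 2024 panel 232/412 = 56.3% → the external panel
Applied research: the external panel 41/56 = 73.2%, the 2024 panel 359/533 = 67.4% → the external panel
Translational research: the external panel 263/670 = 39.3%, the 2024 panel 11/38 = 28.9% → the external panel
Infrastructure: the external panel 228/404 = 56.4%, the 2024 panel 109/230 = 47.4% → the external panel
Overall: the external panel 824/1581 = 52.1%, the 2024 panel 711/1213 = 58.6% → the 2024 panel
The external panel wins each proposal group but the 2024 panel wins overall — the comparison reverses. The external panel's proposals skew toward translational research, which has a lower base rate.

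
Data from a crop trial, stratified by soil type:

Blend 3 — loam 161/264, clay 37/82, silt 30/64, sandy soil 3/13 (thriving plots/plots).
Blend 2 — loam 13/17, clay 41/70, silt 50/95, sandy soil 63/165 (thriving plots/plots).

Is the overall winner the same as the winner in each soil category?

No

Loam: Blend 3 161/264 = 61.0%, Blend 2 13/17 = 76.5% → Blend 2
Clay: Blend 3 37/82 = 45.1%, Blend 2 41/70 = 58.6% → Blend 2
Silt: Blend 3 30/64 = 46.9%, Blend 2 50/95 = 52.6% → Blend 2
Sandy soil: Blend 3 3/13 = 23.1%, Blend 2 63/165 = 38.2% → Blend 2
Overall: Blend 3 231/423 = 54.6%, Blend 2 167/347 = 48.1% → Blend 3
Blend 2 wins each soil group but Blend 3 wins overall — the comparison reverses. Blend 2's plots skew toward sandy soil, which has a lower base rate.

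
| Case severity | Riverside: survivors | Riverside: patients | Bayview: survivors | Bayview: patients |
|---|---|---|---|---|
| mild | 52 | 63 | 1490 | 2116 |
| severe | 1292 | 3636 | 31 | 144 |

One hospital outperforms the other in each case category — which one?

Riverside

Mild: Riverside 52/63 = 82.5%, Bayview 1490/2116 = 70.4% → Riverside
Severe: Riverside 1292/3636 = 35.5%, Bayview 31/144 = 21.5% → Riverside
Riverside has the higher rate in both groups.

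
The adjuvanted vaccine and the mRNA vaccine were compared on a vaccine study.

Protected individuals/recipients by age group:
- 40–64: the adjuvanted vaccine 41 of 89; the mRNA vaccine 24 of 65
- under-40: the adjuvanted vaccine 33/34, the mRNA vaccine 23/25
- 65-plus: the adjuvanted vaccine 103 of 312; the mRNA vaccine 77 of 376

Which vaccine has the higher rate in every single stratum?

40–64: the adjuvanted vaccine 41/89 = 46.1%, the mRNA vaccine 24/65 = 36.9% → the adjuvanted vaccine
Under-40: the adjuvanted vaccine 33/34 = 97.1%, the mRNA vaccine 23/25 = 92.0% → the adjuvanted vaccine
65-plus: the adjuvanted vaccine 103/312 = 33.0%, the mRNA vaccine 77/376 = 20.5% → the adjuvanted vaccine
The adjuvanted vaccine has the higher rate in all 3 groups.

the adjuvanted vaccine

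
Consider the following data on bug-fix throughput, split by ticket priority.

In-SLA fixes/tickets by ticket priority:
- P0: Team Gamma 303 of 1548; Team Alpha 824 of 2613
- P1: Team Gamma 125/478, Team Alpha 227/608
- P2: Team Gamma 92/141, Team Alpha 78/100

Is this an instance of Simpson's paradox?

No

P0: Team Gamma 303/1548 = 19.6%, Team Alpha 824/2613 = 31.5% → Team Alpha
P1: Team Gamma 125/478 = 26.2%, Team Alpha 227/608 = 37.3% → Team Alpha
P2: Team Gamma 92/141 = 65.2%, Team Alpha 78/100 = 78.0% → Team Alpha
Overall: Team Gamma 520/2167 = 24.0%, Team Alpha 1129/3321 = 34.0% → Team Alpha
Team Alpha wins overall and in every ticket group — no reversal.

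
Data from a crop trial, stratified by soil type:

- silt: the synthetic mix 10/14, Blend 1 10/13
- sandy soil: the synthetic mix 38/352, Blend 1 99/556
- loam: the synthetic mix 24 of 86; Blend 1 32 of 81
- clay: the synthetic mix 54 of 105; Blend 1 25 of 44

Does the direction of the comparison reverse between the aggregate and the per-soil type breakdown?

Silt: the synthetic mix 10/14 = 71.4%, Blend 1 10/13 = 76.9% → Blend 1
Sandy soil: the synthetic mix 38/352 = 10.8%, Blend 1 99/556 = 17.8% → Blend 1
Loam: the synthetic mix 24/86 = 27.9%, Blend 1 32/81 = 39.5% → Blend 1
Clay: the synthetic mix 54/105 = 51.4%, Blend 1 25/44 = 56.8% → Blend 1
Overall: the synthetic mix 126/557 = 22.6%, Blend 1 166/694 = 23.9% → Blend 1
Blend 1 wins overall and in every soil group — no reversal.

No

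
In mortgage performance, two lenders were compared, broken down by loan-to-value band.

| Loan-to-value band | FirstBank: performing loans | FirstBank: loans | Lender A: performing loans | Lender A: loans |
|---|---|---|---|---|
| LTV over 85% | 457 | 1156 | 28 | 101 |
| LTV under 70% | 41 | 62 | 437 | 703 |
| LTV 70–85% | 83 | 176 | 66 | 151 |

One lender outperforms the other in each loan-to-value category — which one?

LTV over 85%: FirstBank 457/1156 = 39.5%, Lender A 28/101 = 27.7% → FirstBank
LTV under 70%: FirstBank 41/62 = 66.1%, Lender A 437/703 = 62.2% → FirstBank
LTV 70–85%: FirstBank 83/176 = 47.2%, Lender A 66/151 = 43.7% → FirstBank
FirstBank has the higher rate in all 3 groups.

FirstBank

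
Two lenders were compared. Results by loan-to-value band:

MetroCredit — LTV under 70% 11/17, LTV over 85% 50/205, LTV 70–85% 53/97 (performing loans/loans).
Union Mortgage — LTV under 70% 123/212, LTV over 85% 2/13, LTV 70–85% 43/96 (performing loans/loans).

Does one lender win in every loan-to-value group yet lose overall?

Yes

LTV under 70%: MetroCredit 11/17 = 64.7%, Union Mortgage 123/212 = 58.0% → MetroCredit
LTV over 85%: MetroCredit 50/205 = 24.4%, Union Mortgage 2/13 = 15.4% → MetroCredit
LTV 70–85%: MetroCredit 53/97 = 54.6%, Union Mortgage 43/96 = 44.8% → MetroCredit
Overall: MetroCredit 114/319 = 35.7%, Union Mortgage 168/321 = 52.3% → Union Mortgage
MetroCredit wins each loan-to-value group but Union Mortgage wins overall — the comparison reverses. MetroCredit's loans skew toward LTV over 85%, which has a lower base rate.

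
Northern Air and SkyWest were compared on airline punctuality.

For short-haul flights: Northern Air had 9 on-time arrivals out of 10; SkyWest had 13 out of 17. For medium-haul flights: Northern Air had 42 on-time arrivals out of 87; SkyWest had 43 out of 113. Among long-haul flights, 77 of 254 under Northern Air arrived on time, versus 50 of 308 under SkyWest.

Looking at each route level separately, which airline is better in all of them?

Northern Air

Short-haul: Northern Air 9/10 = 90.0%, SkyWest 13/17 = 76.5% → Northern Air
Medium-haul: Northern Air 42/87 = 48.3%, SkyWest 43/113 = 38.1% → Northern Air
Long-haul: Northern Air 77/254 = 30.3%, SkyWest 50/308 = 16.2% → Northern Air
Northern Air has the higher rate in all 3 groups.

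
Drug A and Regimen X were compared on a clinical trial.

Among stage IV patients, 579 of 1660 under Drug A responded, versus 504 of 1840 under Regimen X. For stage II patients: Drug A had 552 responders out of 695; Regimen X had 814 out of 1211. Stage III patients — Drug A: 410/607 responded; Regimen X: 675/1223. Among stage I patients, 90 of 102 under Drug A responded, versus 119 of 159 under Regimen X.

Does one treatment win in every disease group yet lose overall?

No

Stage IV: Drug A 579/1660 = 34.9%, Regimen X 504/1840 = 27.4% → Drug A
Stage II: Drug A 552/695 = 79.4%, Regimen X 814/1211 = 67.2% → Drug A
Stage III: Drug A 410/607 = 67.5%, Regimen X 675/1223 = 55.2% → Drug A
Stage I: Drug A 90/102 = 88.2%, Regimen X 119/159 = 74.8% → Drug A
Overall: Drug A 1631/3064 = 53.2%, Regimen X 2112/4433 = 47.6% → Drug A
Drug A wins overall and in every disease group — no reversal.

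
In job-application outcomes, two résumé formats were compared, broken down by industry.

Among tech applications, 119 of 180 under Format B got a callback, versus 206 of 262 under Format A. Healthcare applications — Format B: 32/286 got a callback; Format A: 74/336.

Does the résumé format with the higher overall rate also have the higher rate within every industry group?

Yes

Tech: Format B 119/180 = 66.1%, Format A 206/262 = 78.6% → Format A
Healthcare: Format B 32/286 = 11.2%, Format A 74/336 = 22.0% → Format A
Overall: Format B 151/466 = 32.4%, Format A 280/598 = 46.8% → Format A
Format A wins overall and in every industry group — no reversal.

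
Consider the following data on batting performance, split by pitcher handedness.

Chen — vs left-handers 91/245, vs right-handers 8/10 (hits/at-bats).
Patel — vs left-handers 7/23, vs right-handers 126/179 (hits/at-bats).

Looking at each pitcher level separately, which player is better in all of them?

Vs left-handers: Chen 91/245 = 37.1%, Patel 7/23 = 30.4% → Chen
Vs right-handers: Chen 8/10 = 80.0%, Patel 126/179 = 70.4% → Chen
Chen has the higher rate in both groups.

Chen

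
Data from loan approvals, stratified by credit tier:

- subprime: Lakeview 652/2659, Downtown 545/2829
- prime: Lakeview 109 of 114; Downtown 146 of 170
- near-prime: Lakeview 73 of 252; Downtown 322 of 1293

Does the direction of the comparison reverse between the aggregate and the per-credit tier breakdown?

Subprime: Lakeview 652/2659 = 24.5%, Downtown 545/2829 = 19.3% → Lakeview
Prime: Lakeview 109/114 = 95.6%, Downtown 146/170 = 85.9% → Lakeview
Near-prime: Lakeview 73/252 = 29.0%, Downtown 322/1293 = 24.9% → Lakeview
Overall: Lakeview 834/3025 = 27.6%, Downtown 1013/4292 = 23.6% → Lakeview
Lakeview wins overall and in every credit group — no reversal.

No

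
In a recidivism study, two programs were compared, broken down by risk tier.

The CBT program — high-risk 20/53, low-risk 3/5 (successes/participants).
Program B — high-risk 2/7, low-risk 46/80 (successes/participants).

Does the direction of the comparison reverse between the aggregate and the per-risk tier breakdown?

High-risk: the CBT program 20/53 = 37.7%, Program B 2/7 = 28.6% → the CBT program
Low-risk: the CBT program 3/5 = 60.0%, Program B 46/80 = 57.5% → the CBT program
Overall: the CBT program 23/58 = 39.7%, Program B 48/87 = 55.2% → Program B
The CBT program wins each risk group but Program B wins overall — the comparison reverses. The CBT program's participants skew toward high-risk, which has a lower base rate.

Yes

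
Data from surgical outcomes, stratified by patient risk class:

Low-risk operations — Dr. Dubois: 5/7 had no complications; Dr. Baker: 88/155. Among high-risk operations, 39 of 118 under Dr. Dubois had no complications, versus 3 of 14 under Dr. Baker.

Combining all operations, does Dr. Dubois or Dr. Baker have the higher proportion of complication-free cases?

Dr. Baker

Low-risk: Dr. Dubois 5/7 = 71.4%, Dr. Baker 88/155 = 56.8% → Dr. Dubois
High-risk: Dr. Dubois 39/118 = 33.1%, Dr. Baker 3/14 = 21.4% → Dr. Dubois
Overall: Dr. Dubois 44/125 = 35.2%, Dr. Baker 91/169 = 53.8% → Dr. Baker
(Dr. Dubois wins every patient risk group but Dr. Baker wins overall — Dr. Dubois's operations skew toward the low-rate high-risk group.)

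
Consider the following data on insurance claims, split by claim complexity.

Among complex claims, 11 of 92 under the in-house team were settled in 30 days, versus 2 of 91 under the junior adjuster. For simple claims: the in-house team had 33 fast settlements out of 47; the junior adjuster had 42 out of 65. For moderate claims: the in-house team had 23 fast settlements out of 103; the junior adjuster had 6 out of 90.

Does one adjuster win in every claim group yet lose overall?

Complex: the in-house team 11/92 = 12.0%, the junior adjuster 2/91 = 2.2% → the in-house team
Simple: the in-house team 33/47 = 70.2%, the junior adjuster 42/65 = 64.6% → the in-house team
Moderate: the in-house team 23/103 = 22.3%, the junior adjuster 6/90 = 6.7% → the in-house team
Overall: the in-house team 67/242 = 27.7%, the junior adjuster 50/246 = 20.3% → the in-house team
The in-house team wins overall and in every claim group — no reversal.

No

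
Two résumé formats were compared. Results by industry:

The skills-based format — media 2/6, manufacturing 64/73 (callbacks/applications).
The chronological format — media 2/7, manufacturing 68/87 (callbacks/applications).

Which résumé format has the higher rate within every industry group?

the skills-based format

Media: the skills-based format 2/6 = 33.3%, the chronological format 2/7 = 28.6% → the skills-based format
Manufacturing: the skills-based format 64/73 = 87.7%, the chronological format 68/87 = 78.2% → the skills-based format
The skills-based format has the higher rate in both groups.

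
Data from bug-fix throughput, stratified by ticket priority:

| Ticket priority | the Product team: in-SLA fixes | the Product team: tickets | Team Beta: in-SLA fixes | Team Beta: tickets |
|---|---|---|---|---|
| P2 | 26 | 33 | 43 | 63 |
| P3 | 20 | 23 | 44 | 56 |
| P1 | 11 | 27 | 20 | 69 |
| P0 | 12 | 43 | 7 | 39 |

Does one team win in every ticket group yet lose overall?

P2: the Product team 26/33 = 78.8%, Team Beta 43/63 = 68.3% → the Product team
P3: the Product team 20/23 = 87.0%, Team Beta 44/56 = 78.6% → the Product team
P1: the Product team 11/27 = 40.7%, Team Beta 20/69 = 29.0% → the Product team
P0: the Product team 12/43 = 27.9%, Team Beta 7/39 = 17.9% → the Product team
Overall: the Product team 69/126 = 54.8%, Team Beta 114/227 = 50.2% → the Product team
The Product team wins overall and in every ticket group — no reversal.

No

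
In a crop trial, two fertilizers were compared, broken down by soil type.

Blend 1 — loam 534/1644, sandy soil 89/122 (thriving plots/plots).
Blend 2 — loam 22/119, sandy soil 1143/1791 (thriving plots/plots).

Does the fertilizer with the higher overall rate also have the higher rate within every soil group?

No

Loam: Blend 1 534/1644 = 32.5%, Blend 2 22/119 = 18.5% → Blend 1
Sandy soil: Blend 1 89/122 = 73.0%, Blend 2 1143/1791 = 63.8% → Blend 1
Overall: Blend 1 623/1766 = 35.3%, Blend 2 1165/1910 = 61.0% → Blend 2
Blend 1 wins each soil group but Blend 2 wins overall — the comparison reverses. Blend 1's plots skew toward loam, which has a lower base rate.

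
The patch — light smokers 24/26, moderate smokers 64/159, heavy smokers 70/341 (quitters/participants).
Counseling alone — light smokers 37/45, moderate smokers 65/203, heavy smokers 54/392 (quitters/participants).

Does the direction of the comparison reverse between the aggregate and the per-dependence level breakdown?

No

Light smokers: the patch 24/26 = 92.3%, counseling alone 37/45 = 82.2% → the patch
Moderate smokers: the patch 64/159 = 40.3%, counseling alone 65/203 = 32.0% → the patch
Heavy smokers: the patch 70/341 = 20.5%, counseling alone 54/392 = 13.8% → the patch
Overall: the patch 158/526 = 30.0%, counseling alone 156/640 = 24.4% → the patch
The patch wins overall and in every dependence group — no reversal.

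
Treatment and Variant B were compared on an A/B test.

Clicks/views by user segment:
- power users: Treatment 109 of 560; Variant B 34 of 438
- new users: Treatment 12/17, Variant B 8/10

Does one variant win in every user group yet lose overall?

No

Power users: Treatment 109/560 = 19.5%, Variant B 34/438 = 7.8% → Treatment
New users: Treatment 12/17 = 70.6%, Variant B 8/10 = 80.0% → Variant B
Overall: Treatment 121/577 = 21.0%, Variant B 42/448 = 9.4% → Treatment
Neither sweeps: Treatment wins 1 of 2 groups, Variant B wins 1. Treatment wins overall but not every group — no Simpson reversal.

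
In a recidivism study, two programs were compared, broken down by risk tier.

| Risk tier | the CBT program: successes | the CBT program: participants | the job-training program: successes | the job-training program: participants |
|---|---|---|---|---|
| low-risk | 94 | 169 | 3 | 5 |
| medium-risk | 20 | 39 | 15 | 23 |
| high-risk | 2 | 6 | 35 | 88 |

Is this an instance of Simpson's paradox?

Yes

Low-risk: the CBT program 94/169 = 55.6%, the job-training program 3/5 = 60.0% → the job-training program
Medium-risk: the CBT program 20/39 = 51.3%, the job-training program 15/23 = 65.2% → the job-training program
High-risk: the CBT program 2/6 = 33.3%, the job-training program 35/88 = 39.8% → the job-training program
Overall: the CBT program 116/214 = 54.2%, the job-training program 53/116 = 45.7% → the CBT program
The job-training program wins each risk group but the CBT program wins overall — the comparison reverses. The job-training program's participants skew toward high-risk, which has a lower base rate.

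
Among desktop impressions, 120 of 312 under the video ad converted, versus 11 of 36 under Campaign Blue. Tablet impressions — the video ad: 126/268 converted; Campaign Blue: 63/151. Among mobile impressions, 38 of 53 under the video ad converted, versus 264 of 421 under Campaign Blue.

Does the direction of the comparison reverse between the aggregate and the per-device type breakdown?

Yes

Desktop: the video ad 120/312 = 38.5%, Campaign Blue 11/36 = 30.6% → the video ad
Tablet: the video ad 126/268 = 47.0%, Campaign Blue 63/151 = 41.7% → the video ad
Mobile: the video ad 38/53 = 71.7%, Campaign Blue 264/421 = 62.7% → the video ad
Overall: the video ad 284/633 = 44.9%, Campaign Blue 338/608 = 55.6% → Campaign Blue
The video ad wins each device group but Campaign Blue wins overall — the comparison reverses. The video ad's impressions skew toward desktop, which has a lower base rate.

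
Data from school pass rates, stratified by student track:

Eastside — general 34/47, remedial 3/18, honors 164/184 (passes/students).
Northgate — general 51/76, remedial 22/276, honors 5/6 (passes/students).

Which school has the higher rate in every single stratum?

General: Eastside 34/47 = 72.3%, Northgate 51/76 = 67.1% → Eastside
Remedial: Eastside 3/18 = 16.7%, Northgate 22/276 = 8.0% → Eastside
Honors: Eastside 164/184 = 89.1%, Northgate 5/6 = 83.3% → Eastside
Eastside has the higher rate in all 3 groups.

Eastside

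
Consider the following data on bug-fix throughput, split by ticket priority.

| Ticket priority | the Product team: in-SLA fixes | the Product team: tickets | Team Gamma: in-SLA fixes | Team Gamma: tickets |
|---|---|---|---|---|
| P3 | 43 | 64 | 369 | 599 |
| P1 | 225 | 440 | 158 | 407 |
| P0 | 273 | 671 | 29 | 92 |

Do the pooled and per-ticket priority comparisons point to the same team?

P3: the Product team 43/64 = 67.2%, Team Gamma 369/599 = 61.6% → the Product team
P1: the Product team 225/440 = 51.1%, Team Gamma 158/407 = 38.8% → the Product team
P0: the Product team 273/671 = 40.7%, Team Gamma 29/92 = 31.5% → the Product team
Overall: the Product team 541/1175 = 46.0%, Team Gamma 556/1098 = 50.6% → Team Gamma
The Product team wins each ticket group but Team Gamma wins overall — the comparison reverses. The Product team's tickets skew toward P0, which has a lower base rate.

No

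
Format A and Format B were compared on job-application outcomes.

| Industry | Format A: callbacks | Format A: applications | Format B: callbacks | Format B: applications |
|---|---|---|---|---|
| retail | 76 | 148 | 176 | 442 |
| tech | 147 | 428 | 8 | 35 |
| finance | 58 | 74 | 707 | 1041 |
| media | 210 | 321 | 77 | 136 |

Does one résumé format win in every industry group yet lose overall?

Retail: Format A 76/148 = 51.4%, Format B 176/442 = 39.8% → Format A
Tech: Format A 147/428 = 34.3%, Format B 8/35 = 22.9% → Format A
Finance: Format A 58/74 = 78.4%, Format B 707/1041 = 67.9% → Format A
Media: Format A 210/321 = 65.4%, Format B 77/136 = 56.6% → Format A
Overall: Format A 491/971 = 50.6%, Format B 968/1654 = 58.5% → Format B
Format A wins each industry group but Format B wins overall — the comparison reverses. Format A's applications skew toward tech, which has a lower base rate.

Yes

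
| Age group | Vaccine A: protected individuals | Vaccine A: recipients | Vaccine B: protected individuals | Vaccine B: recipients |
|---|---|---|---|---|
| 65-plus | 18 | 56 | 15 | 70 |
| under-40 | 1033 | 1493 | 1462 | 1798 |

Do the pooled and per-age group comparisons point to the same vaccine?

No

65-plus: Vaccine A 18/56 = 32.1%, Vaccine B 15/70 = 21.4% → Vaccine A
Under-40: Vaccine A 1033/1493 = 69.2%, Vaccine B 1462/1798 = 81.3% → Vaccine B
Overall: Vaccine A 1051/1549 = 67.9%, Vaccine B 1477/1868 = 79.1% → Vaccine B
Neither sweeps: Vaccine A wins 1 of 2 groups, Vaccine B wins 1. Vaccine B wins overall but not every group — no Simpson reversal.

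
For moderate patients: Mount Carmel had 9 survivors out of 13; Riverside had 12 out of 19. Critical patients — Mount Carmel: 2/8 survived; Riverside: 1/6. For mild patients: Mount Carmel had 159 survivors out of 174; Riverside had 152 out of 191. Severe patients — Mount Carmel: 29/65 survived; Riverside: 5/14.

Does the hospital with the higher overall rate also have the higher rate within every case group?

Yes

Moderate: Mount Carmel 9/13 = 69.2%, Riverside 12/19 = 63.2% → Mount Carmel
Critical: Mount Carmel 2/8 = 25.0%, Riverside 1/6 = 16.7% → Mount Carmel
Mild: Mount Carmel 159/174 = 91.4%, Riverside 152/191 = 79.6% → Mount Carmel
Severe: Mount Carmel 29/65 = 44.6%, Riverside 5/14 = 35.7% → Mount Carmel
Overall: Mount Carmel 199/260 = 76.5%, Riverside 170/230 = 73.9% → Mount Carmel
Mount Carmel wins overall and in every case group — no reversal.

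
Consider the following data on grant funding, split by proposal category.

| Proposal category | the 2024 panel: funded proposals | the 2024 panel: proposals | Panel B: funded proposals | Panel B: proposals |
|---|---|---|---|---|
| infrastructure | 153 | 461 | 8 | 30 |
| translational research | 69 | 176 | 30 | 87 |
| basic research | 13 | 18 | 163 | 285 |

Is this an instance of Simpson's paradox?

Infrastructure: the 2024 panel 153/461 = 33.2%, Panel B 8/30 = 26.7% → the 2024 panel
Translational research: the 2024 panel 69/176 = 39.2%, Panel B 30/87 = 34.5% → the 2024 panel
Basic research: the 2024 panel 13/18 = 72.2%, Panel B 163/285 = 57.2% → the 2024 panel
Overall: the 2024 panel 235/655 = 35.9%, Panel B 201/402 = 50.0% → Panel B
The 2024 panel wins each proposal group but Panel B wins overall — the comparison reverses. The 2024 panel's proposals skew toward infrastructure, which has a lower base rate.

Yes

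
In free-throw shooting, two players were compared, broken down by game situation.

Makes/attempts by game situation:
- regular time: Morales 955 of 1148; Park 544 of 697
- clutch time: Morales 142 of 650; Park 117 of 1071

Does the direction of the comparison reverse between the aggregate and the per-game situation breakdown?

Regular time: Morales 955/1148 = 83.2%, Park 544/697 = 78.0% → Morales
Clutch time: Morales 142/650 = 21.8%, Park 117/1071 = 10.9% → Morales
Overall: Morales 1097/1798 = 61.0%, Park 661/1768 = 37.4% → Morales
Morales wins overall and in every game group — no reversal.

No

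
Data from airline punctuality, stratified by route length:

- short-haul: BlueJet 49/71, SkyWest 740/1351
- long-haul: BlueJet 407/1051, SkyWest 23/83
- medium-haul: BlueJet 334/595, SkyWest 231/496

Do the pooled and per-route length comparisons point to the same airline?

No

Short-haul: BlueJet 49/71 = 69.0%, SkyWest 740/1351 = 54.8% → BlueJet
Long-haul: BlueJet 407/1051 = 38.7%, SkyWest 23/83 = 27.7% → BlueJet
Medium-haul: BlueJet 334/595 = 56.1%, SkyWest 231/496 = 46.6% → BlueJet
Overall: BlueJet 790/1717 = 46.0%, SkyWest 994/1930 = 51.5% → SkyWest
BlueJet wins each route group but SkyWest wins overall — the comparison reverses. BlueJet's flights skew toward long-haul, which has a lower base rate.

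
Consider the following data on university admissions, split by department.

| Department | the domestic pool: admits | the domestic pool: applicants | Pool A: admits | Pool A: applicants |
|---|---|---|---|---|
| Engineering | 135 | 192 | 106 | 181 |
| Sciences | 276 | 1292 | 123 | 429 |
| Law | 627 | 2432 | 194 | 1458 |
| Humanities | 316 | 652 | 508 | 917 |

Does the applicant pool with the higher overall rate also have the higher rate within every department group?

Engineering: the domestic pool 135/192 = 70.3%, Pool A 106/181 = 58.6% → the domestic pool
Sciences: the domestic pool 276/1292 = 21.4%, Pool A 123/429 = 28.7% → Pool A
Law: the domestic pool 627/2432 = 25.8%, Pool A 194/1458 = 13.3% → the domestic pool
Humanities: the domestic pool 316/652 = 48.5%, Pool A 508/917 = 55.4% → Pool A
Overall: the domestic pool 1354/4568 = 29.6%, Pool A 931/2985 = 31.2% → Pool A
Neither sweeps: the domestic pool wins 2 of 4 groups, Pool A wins 2. Pool A wins overall but not every group — no Simpson reversal.

No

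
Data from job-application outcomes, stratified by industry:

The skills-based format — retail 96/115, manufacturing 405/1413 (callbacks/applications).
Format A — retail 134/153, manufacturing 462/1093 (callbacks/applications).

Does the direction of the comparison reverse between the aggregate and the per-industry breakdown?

Retail: the skills-based format 96/115 = 83.5%, Format A 134/153 = 87.6% → Format A
Manufacturing: the skills-based format 405/1413 = 28.7%, Format A 462/1093 = 42.3% → Format A
Overall: the skills-based format 501/1528 = 32.8%, Format A 596/1246 = 47.8% → Format A
Format A wins overall and in every industry group — no reversal.

No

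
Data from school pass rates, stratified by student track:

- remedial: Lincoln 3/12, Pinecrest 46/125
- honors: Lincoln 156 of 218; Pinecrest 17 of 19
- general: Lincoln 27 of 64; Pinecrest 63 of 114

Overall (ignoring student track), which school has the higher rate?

Remedial: Lincoln 3/12 = 25.0%, Pinecrest 46/125 = 36.8% → Pinecrest
Honors: Lincoln 156/218 = 71.6%, Pinecrest 17/19 = 89.5% → Pinecrest
General: Lincoln 27/64 = 42.2%, Pinecrest 63/114 = 55.3% → Pinecrest
Overall: Lincoln 186/294 = 63.3%, Pinecrest 126/258 = 48.8% → Lincoln
(Pinecrest wins every student group but Lincoln wins overall — Pinecrest's students skew toward the low-rate remedial group.)

Lincoln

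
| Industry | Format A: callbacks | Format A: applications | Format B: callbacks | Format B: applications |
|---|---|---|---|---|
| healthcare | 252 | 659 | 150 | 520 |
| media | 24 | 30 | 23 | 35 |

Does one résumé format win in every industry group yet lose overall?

No

Healthcare: Format A 252/659 = 38.2%, Format B 150/520 = 28.8% → Format A
Media: Format A 24/30 = 80.0%, Format B 23/35 = 65.7% → Format A
Overall: Format A 276/689 = 40.1%, Format B 173/555 = 31.2% → Format A
Format A wins overall and in every industry group — no reversal.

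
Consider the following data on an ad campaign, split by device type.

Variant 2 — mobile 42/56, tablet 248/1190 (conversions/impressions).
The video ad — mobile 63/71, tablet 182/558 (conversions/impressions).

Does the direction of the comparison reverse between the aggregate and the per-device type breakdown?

No

Mobile: Variant 2 42/56 = 75.0%, the video ad 63/71 = 88.7% → the video ad
Tablet: Variant 2 248/1190 = 20.8%, the video ad 182/558 = 32.6% → the video ad
Overall: Variant 2 290/1246 = 23.3%, the video ad 245/629 = 39.0% → the video ad
The video ad wins overall and in every device group — no reversal.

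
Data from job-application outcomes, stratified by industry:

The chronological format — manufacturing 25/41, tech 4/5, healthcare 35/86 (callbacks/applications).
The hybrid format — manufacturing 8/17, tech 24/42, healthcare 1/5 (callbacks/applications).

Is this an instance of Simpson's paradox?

Manufacturing: the chronological format 25/41 = 61.0%, the hybrid format 8/17 = 47.1% → the chronological format
Tech: the chronological format 4/5 = 80.0%, the hybrid format 24/42 = 57.1% → the chronological format
Healthcare: the chronological format 35/86 = 40.7%, the hybrid format 1/5 = 20.0% → the chronological format
Overall: the chronological format 64/132 = 48.5%, the hybrid format 33/64 = 51.6% → the hybrid format
The chronological format wins each industry group but the hybrid format wins overall — the comparison reverses. The chronological format's applications skew toward healthcare, which has a lower base rate.

Yes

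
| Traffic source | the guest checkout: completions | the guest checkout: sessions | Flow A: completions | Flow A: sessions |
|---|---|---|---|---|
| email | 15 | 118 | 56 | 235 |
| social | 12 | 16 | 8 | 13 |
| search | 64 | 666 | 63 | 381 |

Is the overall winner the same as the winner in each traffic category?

No

Email: the guest checkout 15/118 = 12.7%, Flow A 56/235 = 23.8% → Flow A
Social: the guest checkout 12/16 = 75.0%, Flow A 8/13 = 61.5% → the guest checkout
Search: the guest checkout 64/666 = 9.6%, Flow A 63/381 = 16.5% → Flow A
Overall: the guest checkout 91/800 = 11.4%, Flow A 127/629 = 20.2% → Flow A
Neither sweeps: the guest checkout wins 1 of 3 groups, Flow A wins 2. Flow A wins overall but not every group — no Simpson reversal.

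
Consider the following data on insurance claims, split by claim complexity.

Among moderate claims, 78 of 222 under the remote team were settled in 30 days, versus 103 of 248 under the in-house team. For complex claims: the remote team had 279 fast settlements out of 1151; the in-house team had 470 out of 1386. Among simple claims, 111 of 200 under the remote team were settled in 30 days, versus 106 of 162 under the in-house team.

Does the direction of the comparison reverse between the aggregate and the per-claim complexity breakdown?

Moderate: the remote team 78/222 = 35.1%, the in-house team 103/248 = 41.5% → the in-house team
Complex: the remote team 279/1151 = 24.2%, the in-house team 470/1386 = 33.9% → the in-house team
Simple: the remote team 111/200 = 55.5%, the in-house team 106/162 = 65.4% → the in-house team
Overall: the remote team 468/1573 = 29.8%, the in-house team 679/1796 = 37.8% → the in-house team
The in-house team wins overall and in every claim group — no reversal.

No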